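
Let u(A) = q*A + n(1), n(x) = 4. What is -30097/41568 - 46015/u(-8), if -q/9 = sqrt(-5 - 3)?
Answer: (-1083492*sqrt(2) + 478217977*I)/(41568*(-I + 36*sqrt(2))) ≈ -5.1605 + 225.87*I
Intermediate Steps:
q = -18*I*sqrt(2) (q = -9*sqrt(-5 - 3) = -18*I*sqrt(2) ≈ -25.456*I)
u(A) = 4 - 18*I*A*sqrt(2) (u(A) = (-18*I*sqrt(2))*A + 4 = -18*I*A*sqrt(2) + 4 = 4 - 18*I*A*sqrt(2))
-30097/41568 - 46015/u(-8) = -30097/41568 - 46015/(4 - 18*I*(-8)*sqrt(2)) = -30097*1/41568 - 46015/(4 + 144*I*sqrt(2)) = -30097/41568 - 46015/(4 + 144*I*sqrt(2))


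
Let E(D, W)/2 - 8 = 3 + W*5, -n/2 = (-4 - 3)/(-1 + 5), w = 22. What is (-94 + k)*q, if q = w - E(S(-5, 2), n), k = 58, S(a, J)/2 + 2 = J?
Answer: 1260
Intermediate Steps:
n = 7/2 (n = -2*(-4 - 3)/(-1 + 5) = -(-14)/4 = -2*(-7/4) = 7/2 ≈ 3.5000)
S(a, J) = -4 + 2*J
E(D, W) = 22 + 10*W (E(D, W) = 16 + 2*(3 + W*5) = 16 + 2*(3 + 5*W) = 16 + (6 + 10*W) = 22 + 10*W)
q = -35 (q = 22 - (22 + 10*(7/2)) = 22 - (22 + 35) = 22 - 1*57 = 22 - 57 = -35)
(-94 + k)*q = (-94 + 58)*(-35) = -36*(-35) = 1260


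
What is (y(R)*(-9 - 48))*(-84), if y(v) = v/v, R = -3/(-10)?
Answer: 4788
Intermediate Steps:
R = 3/10 (R = -3*(-⅒) = 3/10 ≈ 0.30000)
y(v) = 1
(y(R)*(-9 - 48))*(-84) = (1*(-9 - 48))*(-84) = (1*(-57))*(-84) = -57*(-84) = 4788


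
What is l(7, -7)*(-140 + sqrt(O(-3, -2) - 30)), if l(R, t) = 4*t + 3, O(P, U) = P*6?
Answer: 3500 - 100*I*sqrt(3) ≈ 3500.0 - 173.21*I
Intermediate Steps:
O(P, U) = 6*P
l(R, t) = 3 + 4*t
l(7, -7)*(-140 + sqrt(O(-3, -2) - 30)) = (3 + 4*(-7))*(-140 + sqrt(6*(-3) - 30)) = (3 - 28)*(-140 + sqrt(-18 - 30)) = -25*(-140 + sqrt(-48)) = -25*(-140 + 4*I*sqrt(3)) = 3500 - 100*I*sqrt(3)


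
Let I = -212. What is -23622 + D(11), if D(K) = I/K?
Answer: -260054/11 ≈ -23641.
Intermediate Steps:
D(K) = -212/K
-23622 + D(11) = -23622 - 212/11 = -260054/11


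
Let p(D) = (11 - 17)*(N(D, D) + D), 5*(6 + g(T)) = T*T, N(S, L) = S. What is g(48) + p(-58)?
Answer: 5754/5 ≈ 1150.8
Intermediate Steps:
g(T) = -6 + T²/5 (g(T) = -6 + (T*T)/5 = -6 + T²/5)
p(D) = -12*D (p(D) = (11 - 17)*(D + D) = -12*D)
g(48) + p(-58) = (-6 + (⅕)*48²) - 12*(-58) = (-6 + (⅕)*2304) + 696 = (-6 + 2304/5) + 696 = 2274/5 + 696 = 5754/5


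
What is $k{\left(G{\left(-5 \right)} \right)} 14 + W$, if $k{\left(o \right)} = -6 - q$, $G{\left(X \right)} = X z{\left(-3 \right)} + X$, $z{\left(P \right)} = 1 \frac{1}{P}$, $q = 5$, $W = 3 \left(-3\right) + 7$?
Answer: $-156$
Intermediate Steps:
$W = -2$ ($W = -9 + 7 = -2$)
$z{\left(P \right)} = \frac{1}{P}$
$G{\left(X \right)} = \frac{2 X}{3}$ ($G{\left(X \right)} = \frac{X}{-3} + X = X \left(- \frac{1}{3}\right) + X = - \frac{X}{3} + X = \frac{2 X}{3}$)
$k{\left(o \right)} = -11$ ($k{\left(o \right)} = -6 - 5 = -11$)
$k{\left(G{\left(-5 \right)} \right)} 14 + W = \left(-11\right) 14 - 2 = -154 - 2 = -156$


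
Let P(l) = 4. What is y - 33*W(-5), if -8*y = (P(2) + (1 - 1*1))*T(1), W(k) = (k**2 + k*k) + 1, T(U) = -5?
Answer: -3361/2 ≈ -1680.5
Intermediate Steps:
W(k) = 1 + 2*k**2 (W(k) = (k**2 + k**2) + 1 = 2*k**2 + 1 = 1 + 2*k**2)
y = 5/2 (y = -(4 + (1 - 1*1))*(-5)/8 = -(4 + (1 - 1))*(-5)/8 = -(4 + 0)*(-5)/8 = -(-5)/2 = -1/8*(-20) = 5/2 ≈ 2.5000)
y - 33*W(-5) = 5/2 - 33*(1 + 2*(-5)**2) = 5/2 - 33*(1 + 2*25) = 5/2 - 33*(1 + 50) = 5/2 - 33*51 = 5/2 - 1683 = -3361/2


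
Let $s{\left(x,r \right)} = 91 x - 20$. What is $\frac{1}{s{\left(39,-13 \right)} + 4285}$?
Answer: $\frac{1}{7814} \approx 0.00012798$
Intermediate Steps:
$s{\left(x,r \right)} = -20 + 91 x$
$\frac{1}{s{\left(39,-13 \right)} + 4285} = \frac{1}{\left(-20 + 91 \cdot 39\right) + 4285} = \frac{1}{\left(-20 + 3549\right) + 4285} = \frac{1}{3529 + 4285} = \frac{1}{7814}$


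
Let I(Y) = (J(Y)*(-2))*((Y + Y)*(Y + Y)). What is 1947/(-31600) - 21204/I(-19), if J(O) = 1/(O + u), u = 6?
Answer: -57343593/600400 ≈ -95.509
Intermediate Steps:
J(O) = 1/(6 + O) (J(O) = 1/(O + 6) = 1/(6 + O))
I(Y) = -8*Y²/(6 + Y) (I(Y) = (-2/(6 + Y))*((Y + Y)*(Y + Y)) = (-2/(6 + Y))*((2*Y)*(2*Y)) = (-2/(6 + Y))*(4*Y²) = -8*Y²/(6 + Y))
1947/(-31600) - 21204/I(-19) = 1947/(-31600) - 21204/((-8*(-19)²/(6 - 19))) = 1947*(-1/31600) - 21204/((-8*361/(-13))) = -1947/31600 - 21204/((-8*361*(-1/13))) = -1947/31600 - 21204/2888/13 = -1947/31600 - 21204*13/2888 = -1947/31600 - 3627/38 = -57343593/600400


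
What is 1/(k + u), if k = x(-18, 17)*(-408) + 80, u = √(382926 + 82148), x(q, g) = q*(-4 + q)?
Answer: -80744/13038954535 - √465074/26077909070 ≈ -6.2187e-6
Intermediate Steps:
u = √465074 ≈ 681.96
k = -161488 (k = -18*(-4 - 18)*(-408) + 80 = -18*(-22)*(-408) + 80 = 396*(-408) + 80 = -161568 + 80 = -161488)
1/(k + u) = 1/(-161488 + √465074)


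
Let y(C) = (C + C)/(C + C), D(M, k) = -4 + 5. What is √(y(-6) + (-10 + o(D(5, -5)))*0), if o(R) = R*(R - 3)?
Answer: 1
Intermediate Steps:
D(M, k) = 1
o(R) = R*(-3 + R)
y(C) = 1 (y(C) = (2*C)/((2*C)) = (2*C)*(1/(2*C)) = 1)
√(y(-6) + (-10 + o(D(5, -5)))*0) = √(1 + (-10 + 1*(-3 + 1))*0) = √(1 + (-10 + 1*(-2))*0) = √(1 + (-10 - 2)*0) = √(1 - 12*0) = √(1 + 0) = √1 = 1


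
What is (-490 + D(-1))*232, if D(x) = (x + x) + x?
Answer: -114376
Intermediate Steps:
D(x) = 3*x (D(x) = 2*x + x = 3*x)
(-490 + D(-1))*232 = (-490 + 3*(-1))*232 = (-490 - 3)*232 = -493*232 = -114376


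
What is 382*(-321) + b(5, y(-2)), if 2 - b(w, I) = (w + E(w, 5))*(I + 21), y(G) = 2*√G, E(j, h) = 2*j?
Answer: -122935 - 30*I*√2 ≈ -1.2294e+5 - 42.426*I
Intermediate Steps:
b(w, I) = 2 - 3*w*(21 + I) (b(w, I) = 2 - (w + 2*w)*(I + 21) = 2 - 3*w*(21 + I))
382*(-321) + b(5, y(-2)) = 382*(-321) + (2 - 63*5 - 3*2*√(-2)*5) = -122622 + (2 - 315 - 3*2*(I*√2)*5) = -122622 + (2 - 315 - 3*2*I*√2*5) = -122622 + (2 - 315 - 30*I*√2) = -122622 + (-313 - 30*I*√2) = -122935 - 30*I*√2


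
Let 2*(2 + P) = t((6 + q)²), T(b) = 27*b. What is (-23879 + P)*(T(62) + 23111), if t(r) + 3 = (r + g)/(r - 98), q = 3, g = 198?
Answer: -10066229470/17 ≈ -5.9213e+8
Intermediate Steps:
t(r) = -3 + (198 + r)/(-98 + r) (t(r) = -3 + (r + 198)/(r - 98) = -3 + (198 + r)/(-98 + r))
P = -199/17 (P = -2 + (2*(246 - (6 + 3)²)/(-98 + (6 + 3)²))/2 = -2 + (2*(246 - 1*9²)/(-98 + 9²))/2 = -2 + (2*(246 - 1*81)/(-98 + 81))/2 = -2 + (2*(246 - 81)/(-17))/2 = -2 + (2*(-1/17)*165)/2 = -2 + (½)*(-330/17) = -2 - 165/17 = -199/17 ≈ -11.706)
(-23879 + P)*(T(62) + 23111) = (-23879 - 199/17)*(27*62 + 23111) = -406142*(1674 + 23111)/17 = -406142/17*24785 = -10066229470/17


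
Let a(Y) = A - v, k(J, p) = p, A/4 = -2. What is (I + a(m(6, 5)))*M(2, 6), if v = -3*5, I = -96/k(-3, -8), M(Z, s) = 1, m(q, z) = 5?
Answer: 19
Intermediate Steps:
A = -8 (A = 4*(-2) = -8)
I = 12 (I = -96/(-8) = -96*(-1/8) = 12)
v = -15
a(Y) = 7 (a(Y) = -8 - 1*(-15) = -8 + 15 = 7)
(I + a(m(6, 5)))*M(2, 6) = (12 + 7)*1 = 19*1 = 19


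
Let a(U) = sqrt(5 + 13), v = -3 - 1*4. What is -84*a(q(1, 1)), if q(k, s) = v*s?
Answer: -252*sqrt(2) ≈ -356.38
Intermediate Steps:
v = -7 (v = -3 - 4 = -7)
q(k, s) = -7*s
a(U) = 3*sqrt(2) (a(U) = sqrt(18) = 3*sqrt(2))
-84*a(q(1, 1)) = -252*sqrt(2)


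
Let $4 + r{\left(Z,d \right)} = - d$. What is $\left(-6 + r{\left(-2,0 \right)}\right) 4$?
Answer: $-40$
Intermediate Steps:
$r{\left(Z,d \right)} = -4 - d$
$\left(-6 + r{\left(-2,0 \right)}\right) 4 = \left(-6 - 4\right) 4 = \left(-10\right) 4 = -40$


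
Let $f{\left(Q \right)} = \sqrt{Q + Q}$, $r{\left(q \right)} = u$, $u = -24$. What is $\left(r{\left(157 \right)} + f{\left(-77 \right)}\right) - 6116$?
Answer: $-6140 + i \sqrt{154} \approx -6140.0 + 12.41 i$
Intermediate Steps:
$r{\left(q \right)} = -24$
$f{\left(Q \right)} = \sqrt{2} \sqrt{Q}$ ($f{\left(Q \right)} = \sqrt{2 Q} = \sqrt{2} \sqrt{Q}$)
$\left(r{\left(157 \right)} + f{\left(-77 \right)}\right) - 6116 = \left(-24 + \sqrt{2} \sqrt{-77}\right) - 6116 = \left(-24 + \sqrt{2} i \sqrt{77}\right) - 6116 = \left(-24 + i \sqrt{154}\right) - 6116 = -6140 + i \sqrt{154}$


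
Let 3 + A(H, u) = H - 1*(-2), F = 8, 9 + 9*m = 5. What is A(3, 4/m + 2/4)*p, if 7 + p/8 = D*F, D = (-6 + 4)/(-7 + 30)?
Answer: -2832/23 ≈ -123.13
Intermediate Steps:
m = -4/9 (m = -1 + (1/9)*5 = -1 + 5/9 = -4/9 ≈ -0.44444)
D = -2/23 ≈ -0.086957
A(H, u) = -1 + H (A(H, u) = -3 + (H - 1*(-2)) = -3 + (H + 2) = -3 + (2 + H) = -1 + H)
p = -1416/23 (p = -56 + 8*(-2/23*8) = -56 + 8*(-16/23) = -56 - 128/23 = -1416/23 ≈ -61.565)
A(3, 4/m + 2/4)*p = (-1 + 3)*(-1416/23) = 2*(-1416/23) = -2832/23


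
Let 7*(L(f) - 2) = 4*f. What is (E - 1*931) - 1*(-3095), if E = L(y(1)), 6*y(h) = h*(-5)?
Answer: 45476/21 ≈ 2165.5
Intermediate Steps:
y(h) = -5*h/6 (y(h) = (h*(-5))/6 = (-5*h)/6 = -5*h/6)
L(f) = 2 + 4*f/7 (L(f) = 2 + (4*f)/7 = 2 + 4*f/7)
E = 32/21 (E = 2 + 4*(-⅚*1)/7 = 2 + (4/7)*(-⅚) = 2 - 10/21 = 32/21 ≈ 1.5238)
(E - 1*931) - 1*(-3095) = (32/21 - 1*931) - 1*(-3095) = (32/21 - 931) + 3095 = -19519/21 + 3095 = 45476/21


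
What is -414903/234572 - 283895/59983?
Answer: -91480944589/14070332276 ≈ -6.5017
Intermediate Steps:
-414903/234572 - 283895/59983 = -91480944589/14070332276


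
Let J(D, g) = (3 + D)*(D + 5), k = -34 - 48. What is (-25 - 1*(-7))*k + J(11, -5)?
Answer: 1700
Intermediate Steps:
k = -82
J(D, g) = (3 + D)*(5 + D)
(-25 - 1*(-7))*k + J(11, -5) = (-25 - 1*(-7))*(-82) + (15 + 11² + 8*11) = (-25 + 7)*(-82) + (15 + 121 + 88) = -18*(-82) + 224 = 1476 + 224 = 1700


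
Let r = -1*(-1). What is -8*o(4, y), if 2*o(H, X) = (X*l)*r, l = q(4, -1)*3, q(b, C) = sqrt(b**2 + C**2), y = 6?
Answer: -72*sqrt(17) ≈ -296.86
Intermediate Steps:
q(b, C) = sqrt(C**2 + b**2)
r = 1
l = 3*sqrt(17) (l = sqrt((-1)**2 + 4**2)*3 = sqrt(1 + 16)*3 = sqrt(17)*3 = 3*sqrt(17) ≈ 12.369)
o(H, X) = 3*X*sqrt(17)/2 (o(H, X) = ((X*(3*sqrt(17)))*1)/2 = ((3*X*sqrt(17))*1)/2 = (3*X*sqrt(17))/2 = 3*X*sqrt(17)/2)
-8*o(4, y) = -12*6*sqrt(17) = -72*sqrt(17)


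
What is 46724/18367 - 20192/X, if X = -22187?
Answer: 1407531852/407508629 ≈ 3.4540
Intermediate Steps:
46724/18367 - 20192/X = 46724/18367 - 20192/(-22187) = 46724*(1/18367) - 20192*(-1/22187) = 46724/18367 + 20192/22187 = 1407531852/407508629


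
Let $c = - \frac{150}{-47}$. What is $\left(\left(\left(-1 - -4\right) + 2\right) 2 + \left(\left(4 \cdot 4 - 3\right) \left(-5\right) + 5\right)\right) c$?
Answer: $- \frac{7500}{47} \approx -159.57$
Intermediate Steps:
$c = \frac{150}{47}$ ($c = \left(-150\right) \left(- \frac{1}{47}\right) = \frac{150}{47} \approx 3.1915$)
$\left(\left(\left(-1 - -4\right) + 2\right) 2 + \left(\left(4 \cdot 4 - 3\right) \left(-5\right) + 5\right)\right) c = \left(\left(\left(-1 - -4\right) + 2\right) 2 + \left(\left(4 \cdot 4 - 3\right) \left(-5\right) + 5\right)\right) \frac{150}{47} = \left(\left(\left(-1 + 4\right) + 2\right) 2 + \left(\left(16 - 3\right) \left(-5\right) + 5\right)\right) \frac{150}{47} = \left(\left(3 + 2\right) 2 + \left(13 \left(-5\right) + 5\right)\right) \frac{150}{47} = \left(5 \cdot 2 + \left(-65 + 5\right)\right) \frac{150}{47} = \left(10 - 60\right) \frac{150}{47} = \left(-50\right) \frac{150}{47} = - \frac{7500}{47}$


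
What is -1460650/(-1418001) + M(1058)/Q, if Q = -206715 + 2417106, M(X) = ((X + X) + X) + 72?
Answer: 359245605044/348259627599 ≈ 1.0315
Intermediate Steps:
M(X) = 72 + 3*X (M(X) = (2*X + X) + 72 = 3*X + 72 = 72 + 3*X)
Q = 2210391
-1460650/(-1418001) + M(1058)/Q = -1460650/(-1418001) + (72 + 3*1058)/2210391 = -1460650*(-1/1418001) + (72 + 3174)*(1/2210391) = 1460650/1418001 + 3246*(1/2210391) = 1460650/1418001 + 1082/736797 = 359245605044/348259627599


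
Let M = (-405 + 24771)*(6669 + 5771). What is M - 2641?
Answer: 303110399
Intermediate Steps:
M = 303113040 (M = 24366*12440 = 303113040)
M - 2641 = 303113040 - 2641 = 303110399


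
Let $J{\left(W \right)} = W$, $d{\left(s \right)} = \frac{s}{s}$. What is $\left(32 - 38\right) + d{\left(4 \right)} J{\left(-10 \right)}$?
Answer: $-16$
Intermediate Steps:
$d{\left(s \right)} = 1$
$\left(32 - 38\right) + d{\left(4 \right)} J{\left(-10 \right)} = \left(32 - 38\right) + 1 \left(-10\right) = -6 - 10 = -16$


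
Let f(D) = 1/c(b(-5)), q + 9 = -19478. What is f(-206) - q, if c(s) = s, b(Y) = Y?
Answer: 97434/5 ≈ 19487.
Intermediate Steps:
q = -19487 (q = -9 - 19478 = -19487)
f(D) = -⅕ (f(D) = 1/(-5) = -⅕)
f(-206) - q = -⅕ - 1*(-19487) = -⅕ + 19487 = 97434/5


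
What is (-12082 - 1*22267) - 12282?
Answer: -46631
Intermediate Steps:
(-12082 - 1*22267) - 12282 = (-12082 - 22267) - 12282 = -34349 - 12282 = -46631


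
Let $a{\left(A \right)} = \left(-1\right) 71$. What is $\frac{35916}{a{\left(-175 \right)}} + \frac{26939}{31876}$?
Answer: $- \frac{1142945747}{2263196} \approx -505.01$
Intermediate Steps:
$a{\left(A \right)} = -71$
$\frac{35916}{a{\left(-175 \right)}} + \frac{26939}{31876} = \frac{35916}{-71} + \frac{26939}{31876} = 35916 \left(- \frac{1}{71}\right) + 26939 \cdot \frac{1}{31876} = - \frac{35916}{71} + \frac{26939}{31876} = - \frac{1142945747}{2263196}$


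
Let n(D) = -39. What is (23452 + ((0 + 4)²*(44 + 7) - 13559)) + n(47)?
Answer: 10670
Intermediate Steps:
(23452 + ((0 + 4)²*(44 + 7) - 13559)) + n(47) = (23452 + ((0 + 4)²*(44 + 7) - 13559)) - 39 = (23452 + (4²*51 - 13559)) - 39 = (23452 + (16*51 - 13559)) - 39 = (23452 + (816 - 13559)) - 39 = (23452 - 12743) - 39 = 10709 - 39 = 10670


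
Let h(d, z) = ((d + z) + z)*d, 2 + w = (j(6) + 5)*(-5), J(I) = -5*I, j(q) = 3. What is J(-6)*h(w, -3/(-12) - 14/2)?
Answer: 69930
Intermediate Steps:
w = -42 (w = -2 + (3 + 5)*(-5) = -2 + 8*(-5) = -2 - 40 = -42)
h(d, z) = d*(d + 2*z) (h(d, z) = (d + 2*z)*d = d*(d + 2*z))
J(-6)*h(w, -3/(-12) - 14/2) = (-5*(-6))*(-42*(-42 + 2*(-3/(-12) - 14/2))) = 30*(-42*(-42 + 2*(-3*(-1/12) - 14*½))) = 30*(-42*(-42 + 2*(¼ - 7))) = 30*(-42*(-42 + 2*(-27/4))) = 30*(-42*(-42 - 27/2)) = 30*(-42*(-111/2)) = 30*2331 = 69930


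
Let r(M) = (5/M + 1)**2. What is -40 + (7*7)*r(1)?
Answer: 1724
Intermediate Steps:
r(M) = (1 + 5/M)**2
-40 + (7*7)*r(1) = -40 + (7*7)*((5 + 1)**2/1**2) = -40 + 49*(1*6**2) = -40 + 49*(1*36) = -40 + 49*36 = -40 + 1764 = 1724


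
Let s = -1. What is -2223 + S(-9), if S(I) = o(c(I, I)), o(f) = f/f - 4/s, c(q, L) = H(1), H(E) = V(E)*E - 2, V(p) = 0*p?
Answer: -2218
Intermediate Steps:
V(p) = 0
H(E) = -2 (H(E) = 0*E - 2 = 0 - 2 = -2)
c(q, L) = -2
o(f) = 5 (o(f) = f/f - 4/(-1) = 1 - 4*(-1) = 1 + 4 = 5)
S(I) = 5
-2223 + S(-9) = -2223 + 5 = -2218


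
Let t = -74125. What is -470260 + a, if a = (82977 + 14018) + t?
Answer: -447390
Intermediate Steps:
a = 22870 (a = (82977 + 14018) - 74125 = 96995 - 74125 = 22870)
-470260 + a = -470260 + 22870 = -447390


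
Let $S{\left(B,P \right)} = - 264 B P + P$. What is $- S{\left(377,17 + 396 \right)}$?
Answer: $41104651$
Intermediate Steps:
$S{\left(B,P \right)} = P - 264 B P$ ($S{\left(B,P \right)} = - 264 B P + P = P - 264 B P$)
$- S{\left(377,17 + 396 \right)} = - \left(17 + 396\right) \left(1 - 99528\right) = - 413 \left(1 - 99528\right) = - 413 \left(-99527\right) = \left(-1\right) \left(-41104651\right) = 41104651$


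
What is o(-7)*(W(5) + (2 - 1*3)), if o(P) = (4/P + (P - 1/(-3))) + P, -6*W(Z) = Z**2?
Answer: 9269/126 ≈ 73.563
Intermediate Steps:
W(Z) = -Z**2/6
o(P) = 1/3 + 2*P + 4/P (o(P) = (4/P + (P - 1*(-1/3))) + P = (4/P + (P + 1/3)) + P = (4/P + (1/3 + P)) + P = (1/3 + P + 4/P) + P = 1/3 + 2*P + 4/P)
o(-7)*(W(5) + (2 - 1*3)) = (1/3 + 2*(-7) + 4/(-7))*(-1/6*5**2 + (2 - 1*3)) = (1/3 - 14 + 4*(-1/7))*(-1/6*25 + (2 - 3)) = (1/3 - 14 - 4/7)*(-25/6 - 1) = -299/21*(-31/6) = 9269/126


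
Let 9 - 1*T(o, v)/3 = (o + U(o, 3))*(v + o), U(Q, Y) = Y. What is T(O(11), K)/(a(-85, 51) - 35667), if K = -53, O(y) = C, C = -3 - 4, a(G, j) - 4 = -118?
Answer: 231/11927 ≈ 0.019368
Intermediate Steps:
a(G, j) = -114 (a(G, j) = 4 - 118 = -114)
C = -7
O(y) = -7
T(o, v) = 27 - 3*(3 + o)*(o + v) (T(o, v) = 27 - 3*(o + 3)*(v + o) = 27 - 3*(3 + o)*(o + v))
T(O(11), K)/(a(-85, 51) - 35667) = (27 - 9*(-7) - 9*(-53) - 3*(-7)² - 3*(-7)*(-53))/(-114 - 35667) = (27 + 63 + 477 - 3*49 - 1113)/(-35781) = (27 + 63 + 477 - 147 - 1113)*(-1/35781) = -693*(-1/35781) = 231/11927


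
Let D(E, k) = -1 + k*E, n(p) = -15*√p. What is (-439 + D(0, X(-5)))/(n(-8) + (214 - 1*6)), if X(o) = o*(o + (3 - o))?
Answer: -11440/5633 - 1650*I*√2/5633 ≈ -2.0309 - 0.41425*I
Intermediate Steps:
X(o) = 3*o (X(o) = o*3 = 3*o)
D(E, k) = -1 + E*k
(-439 + D(0, X(-5)))/(n(-8) + (214 - 1*6)) = (-439 + (-1 + 0*(3*(-5))))/(-30*I*√2 + (214 - 1*6)) = (-439 + (-1 + 0*(-15)))/(-30*I*√2 + (214 - 6)) = (-439 + (-1 + 0))/(-30*I*√2 + 208) = (-439 - 1)/(208 - 30*I*√2) = -440/(208 - 30*I*√2)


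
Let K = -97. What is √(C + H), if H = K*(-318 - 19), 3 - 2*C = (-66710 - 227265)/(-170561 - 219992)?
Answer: 3*√554030928990003/390553 ≈ 180.80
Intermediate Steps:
C = 438842/390553 (C = 3/2 - (-66710 - 227265)/(2*(-170561 - 219992)) = 3/2 - (-293975)/(2*(-390553)) = 3/2 - (-293975)*(-1)/(2*390553) = 3/2 - ½*293975/390553 = 3/2 - 293975/781106 = 438842/390553 ≈ 1.1236)
H = 32689 (H = -97*(-318 - 19) = -97*(-337) = 32689)
√(C + H) = √(438842/390553 + 32689) = √(12767225859/390553) = 3*√554030928990003/390553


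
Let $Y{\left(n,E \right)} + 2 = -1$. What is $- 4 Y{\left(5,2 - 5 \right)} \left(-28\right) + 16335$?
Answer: $15999$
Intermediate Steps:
$Y{\left(n,E \right)} = -3$ ($Y{\left(n,E \right)} = -2 - 1 = -3$)
$- 4 Y{\left(5,2 - 5 \right)} \left(-28\right) + 16335 = \left(-4\right) \left(-3\right) \left(-28\right) + 16335 = 12 \left(-28\right) + 16335 = -336 + 16335 = 15999$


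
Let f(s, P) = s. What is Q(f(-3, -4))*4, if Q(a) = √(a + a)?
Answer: 4*I*√6 ≈ 9.798*I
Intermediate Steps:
Q(a) = √2*√a (Q(a) = √(2*a) = √2*√a)
Q(f(-3, -4))*4 = (√2*√(-3))*4 = (√2*(I*√3))*4 = (I*√6)*4 = 4*I*√6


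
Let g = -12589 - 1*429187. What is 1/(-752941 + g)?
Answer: -1/1194717 ≈ -8.3702e-7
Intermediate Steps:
g = -441776 (g = -12589 - 429187 = -441776)
1/(-752941 + g) = 1/(-752941 - 441776) = 1/(-1194717) = -1/1194717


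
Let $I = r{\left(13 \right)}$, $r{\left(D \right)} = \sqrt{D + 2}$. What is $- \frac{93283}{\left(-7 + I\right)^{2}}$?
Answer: $- \frac{1492528}{289} - \frac{652981 \sqrt{15}}{578} \approx -9539.9$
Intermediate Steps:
$r{\left(D \right)} = \sqrt{2 + D}$
$I = \sqrt{15}$ ($I = \sqrt{2 + 13} = \sqrt{15} \approx 3.873$)
$- \frac{93283}{\left(-7 + I\right)^{2}} = - \frac{93283}{\left(-7 + \sqrt{15}\right)^{2}}$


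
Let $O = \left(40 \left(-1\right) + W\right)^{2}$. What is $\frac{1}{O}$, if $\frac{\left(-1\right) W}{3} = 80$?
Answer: $\frac{1}{78400} \approx 1.2755 \cdot 10^{-5}$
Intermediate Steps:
$W = -240$ ($W = \left(-3\right) 80 = -240$)
$O = 78400$ ($O = \left(40 \left(-1\right) - 240\right)^{2} = \left(-40 - 240\right)^{2} = \left(-280\right)^{2} = 78400$)
$\frac{1}{O} = \frac{1}{78400}$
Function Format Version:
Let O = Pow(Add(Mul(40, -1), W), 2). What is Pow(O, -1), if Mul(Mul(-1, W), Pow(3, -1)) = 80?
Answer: Rational(1, 78400) ≈ 1.2755e-5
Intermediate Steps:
W = -240 (W = Mul(-3, 80) = -240)
O = 78400 (O = Pow(Add(Mul(40, -1), -240), 2) = Pow(Add(-40, -240), 2) = Pow(-280, 2) = 78400)
Pow(O, -1) = Pow(78400, -1) = Rational(1, 78400)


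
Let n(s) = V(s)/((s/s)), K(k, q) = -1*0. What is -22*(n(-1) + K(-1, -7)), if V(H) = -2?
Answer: 44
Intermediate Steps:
K(k, q) = 0
n(s) = -2 (n(s) = -2/(s/s) = -2/1 = -2*1 = -2)
-22*(n(-1) + K(-1, -7)) = -22*(-2 + 0) = -22*(-2) = 44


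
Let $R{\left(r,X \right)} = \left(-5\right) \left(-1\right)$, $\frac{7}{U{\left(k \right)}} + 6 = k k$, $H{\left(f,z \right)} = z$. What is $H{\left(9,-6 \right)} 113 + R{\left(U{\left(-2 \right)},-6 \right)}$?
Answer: $-673$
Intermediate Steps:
$U{\left(k \right)} = \frac{7}{-6 + k^{2}}$ ($U{\left(k \right)} = \frac{7}{-6 + k k} = \frac{7}{-6 + k^{2}}$)
$R{\left(r,X \right)} = 5$
$H{\left(9,-6 \right)} 113 + R{\left(U{\left(-2 \right)},-6 \right)} = \left(-6\right) 113 + 5 = -678 + 5 = -673$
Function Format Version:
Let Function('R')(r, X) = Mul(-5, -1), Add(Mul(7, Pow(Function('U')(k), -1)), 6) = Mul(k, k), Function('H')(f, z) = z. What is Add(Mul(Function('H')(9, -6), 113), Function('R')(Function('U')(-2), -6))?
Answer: -673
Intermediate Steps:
Function('U')(k) = Mul(7, Pow(Add(-6, Pow(k, 2)), -1)) (Function('U')(k) = Mul(7, Pow(Add(-6, Mul(k, k)), -1)) = Mul(7, Pow(Add(-6, Pow(k, 2)), -1)))
Function('R')(r, X) = 5
Add(Mul(Function('H')(9, -6), 113), Function('R')(Function('U')(-2), -6)) = Add(Mul(-6, 113), 5) = Add(-678, 5) = -673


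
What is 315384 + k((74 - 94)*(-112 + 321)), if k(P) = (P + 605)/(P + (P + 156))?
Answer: 2587413911/8204 ≈ 3.1538e+5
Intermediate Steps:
k(P) = (605 + P)/(156 + 2*P) (k(P) = (605 + P)/(P + (156 + P)) = (605 + P)/(156 + 2*P))
315384 + k((74 - 94)*(-112 + 321)) = 315384 + (605 + (74 - 94)*(-112 + 321))/(2*(78 + (74 - 94)*(-112 + 321))) = 315384 + (605 - 20*209)/(2*(78 - 20*209)) = 315384 + (605 - 4180)/(2*(78 - 4180)) = 315384 + (½)*(-3575)/(-4102) = 315384 + (½)*(-1/4102)*(-3575) = 315384 + 3575/8204 = 2587413911/8204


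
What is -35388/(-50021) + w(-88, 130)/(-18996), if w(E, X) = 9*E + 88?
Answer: 176861308/237549729 ≈ 0.74452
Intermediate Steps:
w(E, X) = 88 + 9*E
-35388/(-50021) + w(-88, 130)/(-18996) = -35388/(-50021) + (88 + 9*(-88))/(-18996) = -35388*(-1/50021) + (88 - 792)*(-1/18996) = 35388/50021 - 704*(-1/18996) = 35388/50021 + 176/4749 = 176861308/237549729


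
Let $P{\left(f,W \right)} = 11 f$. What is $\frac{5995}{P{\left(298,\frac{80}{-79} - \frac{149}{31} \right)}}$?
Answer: $\frac{545}{298} \approx 1.8289$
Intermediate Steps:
$\frac{5995}{P{\left(298,\frac{80}{-79} - \frac{149}{31} \right)}} = \frac{5995}{11 \cdot 298} = \frac{5995}{3278} = 5995 \cdot \frac{1}{3278} = \frac{545}{298}$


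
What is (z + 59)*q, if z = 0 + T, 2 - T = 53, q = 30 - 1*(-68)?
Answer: 784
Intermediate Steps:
q = 98 (q = 30 + 68 = 98)
T = -51 (T = 2 - 1*53 = 2 - 53 = -51)
z = -51 (z = 0 - 51 = -51)
(z + 59)*q = (-51 + 59)*98 = 8*98 = 784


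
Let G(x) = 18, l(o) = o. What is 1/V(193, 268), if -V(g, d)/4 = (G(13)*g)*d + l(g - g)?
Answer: -1/3724128 ≈ -2.6852e-7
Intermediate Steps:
V(g, d) = -72*d*g (V(g, d) = -4*((18*g)*d + (g - g)) = -4*(18*d*g + 0) = -72*d*g)
1/V(193, 268) = 1/(-72*268*193) = 1/(-3724128) = -1/3724128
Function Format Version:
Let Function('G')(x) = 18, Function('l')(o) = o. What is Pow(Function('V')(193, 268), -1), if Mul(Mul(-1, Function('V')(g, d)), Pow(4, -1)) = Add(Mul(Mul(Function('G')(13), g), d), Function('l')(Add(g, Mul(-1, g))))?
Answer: Rational(-1, 3724128) ≈ -2.6852e-7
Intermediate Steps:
Function('V')(g, d) = Mul(-72, d, g) (Function('V')(g, d) = Mul(-4, Add(Mul(Mul(18, g), d), Add(g, Mul(-1, g)))) = Mul(-4, Add(Mul(18, d, g), 0)) = Mul(-4, Mul(18, d, g)) = Mul(-72, d, g))
Pow(Function('V')(193, 268), -1) = Pow(Mul(-72, 268, 193), -1) = Pow(-3724128, -1) = Rational(-1, 3724128)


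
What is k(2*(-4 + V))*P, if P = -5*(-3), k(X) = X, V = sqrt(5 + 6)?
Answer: -120 + 30*sqrt(11) ≈ -20.501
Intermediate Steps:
V = sqrt(11) ≈ 3.3166
P = 15
k(2*(-4 + V))*P = (2*(-4 + sqrt(11)))*15 = (-8 + 2*sqrt(11))*15 = -120 + 30*sqrt(11)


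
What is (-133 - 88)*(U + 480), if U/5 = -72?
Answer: -26520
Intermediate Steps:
U = -360 (U = 5*(-72) = -360)
(-133 - 88)*(U + 480) = (-133 - 88)*(-360 + 480) = -221*120 = -26520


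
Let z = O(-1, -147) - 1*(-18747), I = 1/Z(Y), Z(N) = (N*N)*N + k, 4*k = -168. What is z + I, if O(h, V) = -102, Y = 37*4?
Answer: 60442428751/3241750 ≈ 18645.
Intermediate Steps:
k = -42 (k = (1/4)*(-168) = -42)
Y = 148
Z(N) = -42 + N**3 (Z(N) = (N*N)*N - 42 = N**2*N - 42 = N**3 - 42 = -42 + N**3)
I = 1/3241750 (I = 1/(-42 + 148**3) = 1/(-42 + 3241792) = 1/3241750 ≈ 3.0848e-7)
z = 18645 (z = -102 - 1*(-18747) = -102 + 18747 = 18645)
z + I = 18645 + 1/3241750 = 60442428751/3241750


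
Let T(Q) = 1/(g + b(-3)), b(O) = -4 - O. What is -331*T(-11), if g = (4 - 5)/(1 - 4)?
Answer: 993/2 ≈ 496.50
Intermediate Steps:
g = ⅓ (g = -1/(-3) = -1*(-⅓) = ⅓ ≈ 0.33333)
T(Q) = -3/2 (T(Q) = 1/(⅓ + (-4 - 1*(-3))) = 1/(⅓ + (-4 + 3)) = 1/(⅓ - 1) = 1/(-⅔) = -3/2)
-331*T(-11) = -331*(-3/2) = 993/2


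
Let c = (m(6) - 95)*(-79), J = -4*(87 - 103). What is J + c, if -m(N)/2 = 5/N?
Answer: 23102/3 ≈ 7700.7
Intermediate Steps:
m(N) = -10/N
J = 64 (J = -4*(-16) = 64)
c = 22910/3 (c = (-10/6 - 95)*(-79) = (-10*⅙ - 95)*(-79) = (-5/3 - 95)*(-79) = -290/3*(-79) = 22910/3 ≈ 7636.7)
J + c = 64 + 22910/3 = 23102/3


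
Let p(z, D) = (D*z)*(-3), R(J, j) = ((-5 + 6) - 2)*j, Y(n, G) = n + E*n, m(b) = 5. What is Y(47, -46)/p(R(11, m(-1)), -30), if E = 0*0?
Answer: -47/450 ≈ -0.10444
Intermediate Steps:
E = 0
Y(n, G) = n (Y(n, G) = n + 0*n = n + 0 = n)
R(J, j) = -j (R(J, j) = (1 - 2)*j = -j)
p(z, D) = -3*D*z
Y(47, -46)/p(R(11, m(-1)), -30) = 47/((-3*(-30)*(-1*5))) = 47/((-3*(-30)*(-5))) = 47/(-450) = 47*(-1/450) = -47/450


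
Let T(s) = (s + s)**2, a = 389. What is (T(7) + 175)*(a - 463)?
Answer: -27454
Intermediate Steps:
T(s) = 4*s**2 (T(s) = (2*s)**2 = 4*s**2)
(T(7) + 175)*(a - 463) = (4*7**2 + 175)*(389 - 463) = (4*49 + 175)*(-74) = (196 + 175)*(-74) = 371*(-74) = -27454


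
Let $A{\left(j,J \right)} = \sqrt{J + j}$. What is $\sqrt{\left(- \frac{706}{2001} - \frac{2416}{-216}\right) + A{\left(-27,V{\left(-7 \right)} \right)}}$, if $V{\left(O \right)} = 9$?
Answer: $\frac{\sqrt{390355080 + 108108027 i \sqrt{2}}}{6003} \approx 3.3516 + 0.63293 i$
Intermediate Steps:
$\sqrt{\left(- \frac{706}{2001} - \frac{2416}{-216}\right) + A{\left(-27,V{\left(-7 \right)} \right)}} = \sqrt{\left(- \frac{706}{2001} - \frac{2416}{-216}\right) + \sqrt{9 - 27}} = \sqrt{\left(\left(-706\right) \frac{1}{2001} - - \frac{302}{27}\right) + \sqrt{-18}} = \sqrt{\left(- \frac{706}{2001} + \frac{302}{27}\right) + 3 i \sqrt{2}} = \sqrt{\frac{195080}{18009} + 3 i \sqrt{2}}$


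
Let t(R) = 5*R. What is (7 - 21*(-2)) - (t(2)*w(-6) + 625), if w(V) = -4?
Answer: -536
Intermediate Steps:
(7 - 21*(-2)) - (t(2)*w(-6) + 625) = (7 - 21*(-2)) - ((5*2)*(-4) + 625) = (7 + 42) - (10*(-4) + 625) = 49 - (-40 + 625) = 49 - 1*585 = 49 - 585 = -536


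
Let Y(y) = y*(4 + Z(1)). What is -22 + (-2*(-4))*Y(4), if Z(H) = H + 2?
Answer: 202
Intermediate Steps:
Z(H) = 2 + H
Y(y) = 7*y (Y(y) = y*(4 + (2 + 1)) = y*(4 + 3) = y*7 = 7*y)
-22 + (-2*(-4))*Y(4) = -22 + (-2*(-4))*(7*4) = -22 + 8*28 = -22 + 224 = 202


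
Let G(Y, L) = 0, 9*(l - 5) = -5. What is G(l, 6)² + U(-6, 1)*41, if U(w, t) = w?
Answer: -246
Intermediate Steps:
l = 40/9 (l = 5 + (⅑)*(-5) = 5 - 5/9 = 40/9 ≈ 4.4444)
G(l, 6)² + U(-6, 1)*41 = 0² - 6*41 = 0 - 246 = -246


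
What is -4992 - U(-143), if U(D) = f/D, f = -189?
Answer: -714045/143 ≈ -4993.3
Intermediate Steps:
U(D) = -189/D
-4992 - U(-143) = -4992 - (-189)/(-143) = -4992 - (-189)*(-1)/143 = -4992 - 1*189/143 = -4992 - 189/143 = -714045/143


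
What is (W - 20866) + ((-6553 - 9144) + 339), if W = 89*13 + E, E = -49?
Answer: -35116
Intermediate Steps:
W = 1108 (W = 89*13 - 49 = 1157 - 49 = 1108)
(W - 20866) + ((-6553 - 9144) + 339) = (1108 - 20866) + ((-6553 - 9144) + 339) = -19758 + (-15697 + 339) = -19758 - 15358 = -35116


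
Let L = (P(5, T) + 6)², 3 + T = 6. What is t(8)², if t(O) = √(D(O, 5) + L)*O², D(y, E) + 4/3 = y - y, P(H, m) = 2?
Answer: 770048/3 ≈ 2.5668e+5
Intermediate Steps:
T = 3 (T = -3 + 6 = 3)
D(y, E) = -4/3 (D(y, E) = -4/3 + (y - y) = -4/3 + 0 = -4/3)
L = 64 (L = (2 + 6)² = 8² = 64)
t(O) = 2*√141*O²/3 (t(O) = √(-4/3 + 64)*O² = √(188/3)*O² = (2*√141/3)*O² = 2*√141*O²/3)
t(8)² = ((⅔)*√141*8²)² = ((⅔)*√141*64)² = (128*√141/3)² = 770048/3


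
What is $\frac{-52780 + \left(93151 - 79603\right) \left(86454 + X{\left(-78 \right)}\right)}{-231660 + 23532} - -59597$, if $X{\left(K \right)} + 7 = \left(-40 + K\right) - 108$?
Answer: $\frac{702233443}{13008} \approx 53985.0$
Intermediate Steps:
$X{\left(K \right)} = -155 + K$ ($X{\left(K \right)} = -7 + \left(\left(-40 + K\right) - 108\right) = -7 + \left(-148 + K\right) = -155 + K$)
$\frac{-52780 + \left(93151 - 79603\right) \left(86454 + X{\left(-78 \right)}\right)}{-231660 + 23532} - -59597 = \frac{-52780 + \left(93151 - 79603\right) \left(86454 - 233\right)}{-231660 + 23532} - -59597 = \frac{-52780 + 13548 \left(86454 - 233\right)}{-208128} + 59597 = \left(-52780 + 13548 \cdot 86221\right) \left(- \frac{1}{208128}\right) + 59597 = \left(-52780 + 1168122108\right) \left(- \frac{1}{208128}\right) + 59597 = 1168069328 \left(- \frac{1}{208128}\right) + 59597 = - \frac{73004333}{13008} + 59597 = \frac{702233443}{13008}$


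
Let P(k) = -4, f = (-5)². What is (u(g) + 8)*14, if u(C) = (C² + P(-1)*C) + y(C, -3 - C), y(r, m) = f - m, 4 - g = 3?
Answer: 476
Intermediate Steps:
g = 1 (g = 4 - 1*3 = 4 - 3 = 1)
f = 25
y(r, m) = 25 - m
u(C) = 28 + C² - 3*C (u(C) = (C² - 4*C) + (25 - (-3 - C)) = (C² - 4*C) + (25 + (3 + C)) = (C² - 4*C) + (28 + C) = 28 + C² - 3*C)
(u(g) + 8)*14 = ((28 + 1² - 3*1) + 8)*14 = ((28 + 1 - 3) + 8)*14 = (26 + 8)*14 = 34*14 = 476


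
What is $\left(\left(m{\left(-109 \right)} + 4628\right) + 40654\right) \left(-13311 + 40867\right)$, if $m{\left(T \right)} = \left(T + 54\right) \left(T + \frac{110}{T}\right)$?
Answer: $\frac{154182516108}{109} \approx 1.4145 \cdot 10^{9}$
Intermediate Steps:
$m{\left(T \right)} = \left(54 + T\right) \left(T + \frac{110}{T}\right)$
$\left(\left(m{\left(-109 \right)} + 4628\right) + 40654\right) \left(-13311 + 40867\right) = \left(\left(\left(110 + \left(-109\right)^{2} + 54 \left(-109\right) + \frac{5940}{-109}\right) + 4628\right) + 40654\right) \left(-13311 + 40867\right) = \left(\left(\left(110 + 11881 - 5886 + 5940 \left(- \frac{1}{109}\right)\right) + 4628\right) + 40654\right) 27556 = \left(\left(\left(110 + 11881 - 5886 - \frac{5940}{109}\right) + 4628\right) + 40654\right) 27556 = \left(\left(\frac{659505}{109} + 4628\right) + 40654\right) 27556 = \left(\frac{1163957}{109} + 40654\right) 27556 = \frac{5595243}{109} \cdot 27556 = \frac{154182516108}{109}$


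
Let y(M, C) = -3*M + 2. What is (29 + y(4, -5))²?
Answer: 361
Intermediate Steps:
y(M, C) = 2 - 3*M
(29 + y(4, -5))² = (29 + (2 - 3*4))² = (29 + (2 - 12))² = (29 - 10)² = 19² = 361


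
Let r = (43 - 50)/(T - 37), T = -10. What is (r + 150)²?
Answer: 49801249/2209 ≈ 22545.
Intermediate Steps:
r = 7/47 (r = (43 - 50)/(-10 - 37) = -7/(-47) = -7*(-1/47) = 7/47 ≈ 0.14894)
(r + 150)² = (7/47 + 150)² = (7057/47)² = 49801249/2209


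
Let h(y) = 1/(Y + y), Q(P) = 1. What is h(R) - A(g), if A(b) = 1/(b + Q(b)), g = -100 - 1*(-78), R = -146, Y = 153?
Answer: 4/21 ≈ 0.19048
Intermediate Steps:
h(y) = 1/(153 + y)
g = -22 (g = -100 + 78 = -22)
A(b) = 1/(1 + b) (A(b) = 1/(b + 1) = 1/(1 + b))
h(R) - A(g) = 1/(153 - 146) - 1/(1 - 22) = 1/7 - 1/(-21) = ⅐ - 1*(-1/21) = ⅐ + 1/21 = 4/21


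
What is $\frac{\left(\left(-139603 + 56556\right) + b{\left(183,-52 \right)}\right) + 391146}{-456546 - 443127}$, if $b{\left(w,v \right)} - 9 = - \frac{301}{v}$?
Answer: $- \frac{5340639}{15594332} \approx -0.34247$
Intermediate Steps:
$b{\left(w,v \right)} = 9 - \frac{301}{v}$
$\frac{\left(\left(-139603 + 56556\right) + b{\left(183,-52 \right)}\right) + 391146}{-456546 - 443127} = \frac{\left(\left(-139603 + 56556\right) + \left(9 - \frac{301}{-52}\right)\right) + 391146}{-456546 - 443127} = \frac{\left(-83047 + \left(9 - - \frac{301}{52}\right)\right) + 391146}{-899673} = \left(\left(-83047 + \left(9 + \frac{301}{52}\right)\right) + 391146\right) \left(- \frac{1}{899673}\right) = \left(\left(-83047 + \frac{769}{52}\right) + 391146\right) \left(- \frac{1}{899673}\right) = \left(- \frac{4317675}{52} + 391146\right) \left(- \frac{1}{899673}\right) = \frac{16021917}{52} \left(- \frac{1}{899673}\right) = - \frac{5340639}{15594332}$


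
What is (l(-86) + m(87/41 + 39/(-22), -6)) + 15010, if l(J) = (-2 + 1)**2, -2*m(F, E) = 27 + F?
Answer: 27055175/1804 ≈ 14997.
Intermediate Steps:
m(F, E) = -27/2 - F/2 (m(F, E) = -(27 + F)/2 = -27/2 - F/2)
l(J) = 1 (l(J) = (-1)**2 = 1)
(l(-86) + m(87/41 + 39/(-22), -6)) + 15010 = (1 + (-27/2 - (87/41 + 39/(-22))/2)) + 15010 = (1 + (-27/2 - (87*(1/41) + 39*(-1/22))/2)) + 15010 = (1 + (-27/2 - (87/41 - 39/22)/2)) + 15010 = (1 + (-27/2 - 1/2*315/902)) + 15010 = (1 + (-27/2 - 315/1804)) + 15010 = (1 - 24669/1804) + 15010 = -22865/1804 + 15010 = 27055175/1804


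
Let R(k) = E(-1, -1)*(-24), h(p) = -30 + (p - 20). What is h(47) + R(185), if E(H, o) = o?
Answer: 21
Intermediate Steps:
h(p) = -50 + p (h(p) = -30 + (-20 + p) = -50 + p)
R(k) = 24 (R(k) = -1*(-24) = 24)
h(47) + R(185) = (-50 + 47) + 24 = -3 + 24 = 21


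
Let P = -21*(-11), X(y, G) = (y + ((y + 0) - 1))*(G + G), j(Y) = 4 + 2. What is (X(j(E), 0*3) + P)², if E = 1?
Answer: 53361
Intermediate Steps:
j(Y) = 6
X(y, G) = 2*G*(-1 + 2*y) (X(y, G) = (y + (y - 1))*(2*G) = (y + (-1 + y))*(2*G) = (-1 + 2*y)*(2*G) = 2*G*(-1 + 2*y))
P = 231
(X(j(E), 0*3) + P)² = (2*(0*3)*(-1 + 2*6) + 231)² = (2*0*(-1 + 12) + 231)² = (2*0*11 + 231)² = (0 + 231)² = 231² = 53361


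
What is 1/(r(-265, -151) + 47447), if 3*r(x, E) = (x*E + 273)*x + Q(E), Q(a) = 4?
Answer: -1/3511325 ≈ -2.8479e-7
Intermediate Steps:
r(x, E) = 4/3 + x*(273 + E*x)/3 (r(x, E) = ((x*E + 273)*x + 4)/3 = ((E*x + 273)*x + 4)/3 = ((273 + E*x)*x + 4)/3 = (x*(273 + E*x) + 4)/3 = (4 + x*(273 + E*x))/3 = 4/3 + x*(273 + E*x)/3)
1/(r(-265, -151) + 47447) = 1/((4/3 + 91*(-265) + (1/3)*(-151)*(-265)**2) + 47447) = 1/((4/3 - 24115 + (1/3)*(-151)*70225) + 47447) = 1/((4/3 - 24115 - 10603975/3) + 47447) = 1/(-3558772 + 47447) = 1/(-3511325) = -1/3511325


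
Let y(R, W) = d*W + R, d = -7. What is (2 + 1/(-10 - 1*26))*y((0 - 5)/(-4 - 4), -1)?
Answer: 4331/288 ≈ 15.038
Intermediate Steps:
y(R, W) = R - 7*W (y(R, W) = -7*W + R = R - 7*W)
(2 + 1/(-10 - 1*26))*y((0 - 5)/(-4 - 4), -1) = (2 + 1/(-10 - 1*26))*((0 - 5)/(-4 - 4) - 7*(-1)) = (2 + 1/(-10 - 26))*(-5/(-8) + 7) = (2 + 1/(-36))*(-5*(-⅛) + 7) = (2 - 1/36)*(5/8 + 7) = (71/36)*(61/8) = 4331/288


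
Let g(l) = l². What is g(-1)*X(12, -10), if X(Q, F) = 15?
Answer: 15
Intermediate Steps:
g(-1)*X(12, -10) = (-1)²*15 = 1*15 = 15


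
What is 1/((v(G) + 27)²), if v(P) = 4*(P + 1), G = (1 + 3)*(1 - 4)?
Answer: 1/289 ≈ 0.0034602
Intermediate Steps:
G = -12 (G = 4*(-3) = -12)
v(P) = 4 + 4*P (v(P) = 4*(1 + P) = 4 + 4*P)
1/((v(G) + 27)²) = 1/(((4 + 4*(-12)) + 27)²) = 1/(((4 - 48) + 27)²) = 1/((-44 + 27)²) = 1/((-17)²) = 1/289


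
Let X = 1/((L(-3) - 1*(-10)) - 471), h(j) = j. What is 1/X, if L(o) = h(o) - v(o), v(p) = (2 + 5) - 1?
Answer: -470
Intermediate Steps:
v(p) = 6 (v(p) = 7 - 1 = 6)
L(o) = -6 + o (L(o) = o - 1*6 = o - 6 = -6 + o)
X = -1/470 (X = 1/(((-6 - 3) - 1*(-10)) - 471) = 1/((-9 + 10) - 471) = 1/(1 - 471) = 1/(-470) = -1/470 ≈ -0.0021277)
1/X = 1/(-1/470) = -470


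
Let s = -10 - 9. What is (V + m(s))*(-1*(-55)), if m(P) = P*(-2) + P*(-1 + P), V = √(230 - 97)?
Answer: 22990 + 55*√133 ≈ 23624.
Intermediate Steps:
s = -19
V = √133 ≈ 11.533
m(P) = -2*P + P*(-1 + P)
(V + m(s))*(-1*(-55)) = (√133 - 19*(-3 - 19))*(-1*(-55)) = (√133 - 19*(-22))*55 = (√133 + 418)*55 = (418 + √133)*55 = 22990 + 55*√133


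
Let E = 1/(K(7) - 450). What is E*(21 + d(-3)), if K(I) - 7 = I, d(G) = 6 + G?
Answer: -6/109 ≈ -0.055046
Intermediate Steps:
K(I) = 7 + I
E = -1/436 (E = 1/((7 + 7) - 450) = 1/(14 - 450) = 1/(-436) = -1/436 ≈ -0.0022936)
E*(21 + d(-3)) = -(21 + (6 - 3))/436 = -(21 + 3)/436 = -1/436*24 = -6/109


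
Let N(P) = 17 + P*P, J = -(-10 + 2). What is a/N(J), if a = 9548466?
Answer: 3182822/27 ≈ 1.1788e+5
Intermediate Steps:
J = 8 (J = -1*(-8) = 8)
N(P) = 17 + P²
a/N(J) = 9548466/(17 + 8²) = 9548466/(17 + 64) = 9548466/81 = 9548466*(1/81) = 3182822/27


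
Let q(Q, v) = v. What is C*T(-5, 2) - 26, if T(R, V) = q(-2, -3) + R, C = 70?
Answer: -586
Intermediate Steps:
T(R, V) = -3 + R
C*T(-5, 2) - 26 = 70*(-3 - 5) - 26 = 70*(-8) - 26 = -560 - 26 = -586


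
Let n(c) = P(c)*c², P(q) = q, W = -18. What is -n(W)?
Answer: 5832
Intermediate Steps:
n(c) = c³ (n(c) = c*c² = c³)
-n(W) = -1*(-18)³ = -1*(-5832) = 5832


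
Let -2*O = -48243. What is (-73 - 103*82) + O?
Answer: 31205/2 ≈ 15603.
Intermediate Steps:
O = 48243/2 (O = -1/2*(-48243) = 48243/2 ≈ 24122.)
(-73 - 103*82) + O = (-73 - 103*82) + 48243/2 = (-73 - 8446) + 48243/2 = -8519 + 48243/2 = 31205/2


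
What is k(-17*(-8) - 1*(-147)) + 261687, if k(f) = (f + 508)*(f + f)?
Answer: 709393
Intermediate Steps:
k(f) = 2*f*(508 + f) (k(f) = (508 + f)*(2*f) = 2*f*(508 + f))
k(-17*(-8) - 1*(-147)) + 261687 = 2*(-17*(-8) - 1*(-147))*(508 + (-17*(-8) - 1*(-147))) + 261687 = 2*(136 + 147)*(508 + (136 + 147)) + 261687 = 2*283*(508 + 283) + 261687 = 2*283*791 + 261687 = 447706 + 261687 = 709393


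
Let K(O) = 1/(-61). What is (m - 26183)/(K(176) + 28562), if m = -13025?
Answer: -2391688/1742281 ≈ -1.3727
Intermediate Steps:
K(O) = -1/61
(m - 26183)/(K(176) + 28562) = (-13025 - 26183)/(-1/61 + 28562) = -39208/1742281/61 = -39208*61/1742281 = -2391688/1742281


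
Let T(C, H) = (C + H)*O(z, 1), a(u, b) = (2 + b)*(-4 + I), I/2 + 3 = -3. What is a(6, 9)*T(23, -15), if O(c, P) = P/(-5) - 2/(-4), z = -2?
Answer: -2112/5 ≈ -422.40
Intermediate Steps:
I = -12 (I = -6 + 2*(-3) = -6 - 6 = -12)
O(c, P) = ½ - P/5 (O(c, P) = P*(-⅕) - 2*(-¼) = -P/5 + ½ = ½ - P/5)
a(u, b) = -32 - 16*b (a(u, b) = (2 + b)*(-4 - 12) = (2 + b)*(-16) = -32 - 16*b)
T(C, H) = 3*C/10 + 3*H/10 (T(C, H) = (C + H)*(½ - ⅕*1) = (C + H)*(½ - ⅕) = (C + H)*(3/10) = 3*C/10 + 3*H/10)
a(6, 9)*T(23, -15) = (-32 - 16*9)*((3/10)*23 + (3/10)*(-15)) = (-32 - 144)*(69/10 - 9/2) = -176*12/5 = -2112/5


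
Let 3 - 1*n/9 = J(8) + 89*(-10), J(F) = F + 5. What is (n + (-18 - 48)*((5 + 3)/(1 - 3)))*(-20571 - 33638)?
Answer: -443646456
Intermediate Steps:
J(F) = 5 + F
n = 7920 (n = 27 - 9*((5 + 8) + 89*(-10)) = 27 - 9*(13 - 890) = 27 - 9*(-877) = 27 + 7893 = 7920)
(n + (-18 - 48)*((5 + 3)/(1 - 3)))*(-20571 - 33638) = (7920 + (-18 - 48)*((5 + 3)/(1 - 3)))*(-20571 - 33638) = (7920 - 528/(-2))*(-54209) = (7920 - 528*(-1)/2)*(-54209) = (7920 - 66*(-4))*(-54209) = (7920 + 264)*(-54209) = 8184*(-54209) = -443646456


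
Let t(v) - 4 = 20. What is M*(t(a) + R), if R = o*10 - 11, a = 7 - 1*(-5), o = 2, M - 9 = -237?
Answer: -7524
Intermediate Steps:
M = -228 (M = 9 - 237 = -228)
a = 12 (a = 7 + 5 = 12)
R = 9 (R = 2*10 - 11 = 20 - 11 = 9)
t(v) = 24 (t(v) = 4 + 20 = 24)
M*(t(a) + R) = -228*(24 + 9) = -228*33 = -7524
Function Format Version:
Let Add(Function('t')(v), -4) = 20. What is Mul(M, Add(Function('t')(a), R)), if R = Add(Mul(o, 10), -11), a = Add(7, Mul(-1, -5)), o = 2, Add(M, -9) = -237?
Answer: -7524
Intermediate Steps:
M = -228 (M = Add(9, -237) = -228)
a = 12 (a = Add(7, 5) = 12)
R = 9 (R = Add(Mul(2, 10), -11) = Add(20, -11) = 9)
Function('t')(v) = 24 (Function('t')(v) = Add(4, 20) = 24)
Mul(M, Add(Function('t')(a), R)) = Mul(-228, Add(24, 9)) = Mul(-228, 33) = -7524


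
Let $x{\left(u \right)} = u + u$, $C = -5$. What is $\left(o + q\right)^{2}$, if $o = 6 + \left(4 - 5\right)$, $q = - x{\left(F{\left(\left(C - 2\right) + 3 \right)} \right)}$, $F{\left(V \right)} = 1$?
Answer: $9$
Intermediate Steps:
$x{\left(u \right)} = 2 u$
$q = -2$ ($q = - 2 \cdot 1 = \left(-1\right) 2 = -2$)
$o = 5$ ($o = 6 + \left(4 - 5\right) = 6 - 1 = 5$)
$\left(o + q\right)^{2} = \left(5 - 2\right)^{2} = 3^{2} = 9$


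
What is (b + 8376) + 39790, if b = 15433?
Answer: 63599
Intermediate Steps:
(b + 8376) + 39790 = (15433 + 8376) + 39790 = 23809 + 39790 = 63599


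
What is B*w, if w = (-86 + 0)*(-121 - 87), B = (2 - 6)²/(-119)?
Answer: -286208/119 ≈ -2405.1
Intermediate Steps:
B = -16/119 (B = (-4)²*(-1/119) = 16*(-1/119) = -16/119 ≈ -0.13445)
w = 17888 (w = -86*(-208) = 17888)
B*w = -16/119*17888 = -286208/119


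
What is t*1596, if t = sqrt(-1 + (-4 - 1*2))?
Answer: 1596*I*sqrt(7) ≈ 4222.6*I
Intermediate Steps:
t = I*sqrt(7) (t = sqrt(-1 + (-4 - 2)) = sqrt(-1 - 6) = sqrt(-7) = I*sqrt(7) ≈ 2.6458*I)
t*1596 = (I*sqrt(7))*1596 = 1596*I*sqrt(7)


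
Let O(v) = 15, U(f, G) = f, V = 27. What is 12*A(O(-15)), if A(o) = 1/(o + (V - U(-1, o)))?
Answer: 12/43 ≈ 0.27907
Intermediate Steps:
A(o) = 1/(28 + o) (A(o) = 1/(o + (27 - 1*(-1))) = 1/(o + (27 + 1)) = 1/(o + 28) = 1/(28 + o))
12*A(O(-15)) = 12/(28 + 15) = 12/43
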